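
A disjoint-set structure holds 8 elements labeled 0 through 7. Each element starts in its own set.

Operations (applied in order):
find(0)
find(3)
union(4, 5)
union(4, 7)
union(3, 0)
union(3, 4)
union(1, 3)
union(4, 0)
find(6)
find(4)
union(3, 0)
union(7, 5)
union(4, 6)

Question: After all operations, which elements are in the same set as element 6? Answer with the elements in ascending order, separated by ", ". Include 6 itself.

Step 1: find(0) -> no change; set of 0 is {0}
Step 2: find(3) -> no change; set of 3 is {3}
Step 3: union(4, 5) -> merged; set of 4 now {4, 5}
Step 4: union(4, 7) -> merged; set of 4 now {4, 5, 7}
Step 5: union(3, 0) -> merged; set of 3 now {0, 3}
Step 6: union(3, 4) -> merged; set of 3 now {0, 3, 4, 5, 7}
Step 7: union(1, 3) -> merged; set of 1 now {0, 1, 3, 4, 5, 7}
Step 8: union(4, 0) -> already same set; set of 4 now {0, 1, 3, 4, 5, 7}
Step 9: find(6) -> no change; set of 6 is {6}
Step 10: find(4) -> no change; set of 4 is {0, 1, 3, 4, 5, 7}
Step 11: union(3, 0) -> already same set; set of 3 now {0, 1, 3, 4, 5, 7}
Step 12: union(7, 5) -> already same set; set of 7 now {0, 1, 3, 4, 5, 7}
Step 13: union(4, 6) -> merged; set of 4 now {0, 1, 3, 4, 5, 6, 7}
Component of 6: {0, 1, 3, 4, 5, 6, 7}

Answer: 0, 1, 3, 4, 5, 6, 7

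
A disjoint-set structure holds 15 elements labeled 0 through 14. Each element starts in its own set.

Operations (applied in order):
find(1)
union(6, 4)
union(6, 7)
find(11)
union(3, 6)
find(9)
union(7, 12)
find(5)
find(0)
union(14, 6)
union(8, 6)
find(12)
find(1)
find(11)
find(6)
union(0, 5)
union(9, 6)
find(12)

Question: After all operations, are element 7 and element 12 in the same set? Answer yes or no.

Step 1: find(1) -> no change; set of 1 is {1}
Step 2: union(6, 4) -> merged; set of 6 now {4, 6}
Step 3: union(6, 7) -> merged; set of 6 now {4, 6, 7}
Step 4: find(11) -> no change; set of 11 is {11}
Step 5: union(3, 6) -> merged; set of 3 now {3, 4, 6, 7}
Step 6: find(9) -> no change; set of 9 is {9}
Step 7: union(7, 12) -> merged; set of 7 now {3, 4, 6, 7, 12}
Step 8: find(5) -> no change; set of 5 is {5}
Step 9: find(0) -> no change; set of 0 is {0}
Step 10: union(14, 6) -> merged; set of 14 now {3, 4, 6, 7, 12, 14}
Step 11: union(8, 6) -> merged; set of 8 now {3, 4, 6, 7, 8, 12, 14}
Step 12: find(12) -> no change; set of 12 is {3, 4, 6, 7, 8, 12, 14}
Step 13: find(1) -> no change; set of 1 is {1}
Step 14: find(11) -> no change; set of 11 is {11}
Step 15: find(6) -> no change; set of 6 is {3, 4, 6, 7, 8, 12, 14}
Step 16: union(0, 5) -> merged; set of 0 now {0, 5}
Step 17: union(9, 6) -> merged; set of 9 now {3, 4, 6, 7, 8, 9, 12, 14}
Step 18: find(12) -> no change; set of 12 is {3, 4, 6, 7, 8, 9, 12, 14}
Set of 7: {3, 4, 6, 7, 8, 9, 12, 14}; 12 is a member.

Answer: yes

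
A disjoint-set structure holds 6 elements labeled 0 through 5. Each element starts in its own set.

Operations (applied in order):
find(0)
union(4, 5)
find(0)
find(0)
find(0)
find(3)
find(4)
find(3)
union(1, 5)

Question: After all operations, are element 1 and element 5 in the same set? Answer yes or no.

Answer: yes

Derivation:
Step 1: find(0) -> no change; set of 0 is {0}
Step 2: union(4, 5) -> merged; set of 4 now {4, 5}
Step 3: find(0) -> no change; set of 0 is {0}
Step 4: find(0) -> no change; set of 0 is {0}
Step 5: find(0) -> no change; set of 0 is {0}
Step 6: find(3) -> no change; set of 3 is {3}
Step 7: find(4) -> no change; set of 4 is {4, 5}
Step 8: find(3) -> no change; set of 3 is {3}
Step 9: union(1, 5) -> merged; set of 1 now {1, 4, 5}
Set of 1: {1, 4, 5}; 5 is a member.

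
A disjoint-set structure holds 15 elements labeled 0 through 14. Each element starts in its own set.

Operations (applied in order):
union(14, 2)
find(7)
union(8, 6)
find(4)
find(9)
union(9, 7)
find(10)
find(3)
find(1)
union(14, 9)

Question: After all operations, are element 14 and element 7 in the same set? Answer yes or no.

Answer: yes

Derivation:
Step 1: union(14, 2) -> merged; set of 14 now {2, 14}
Step 2: find(7) -> no change; set of 7 is {7}
Step 3: union(8, 6) -> merged; set of 8 now {6, 8}
Step 4: find(4) -> no change; set of 4 is {4}
Step 5: find(9) -> no change; set of 9 is {9}
Step 6: union(9, 7) -> merged; set of 9 now {7, 9}
Step 7: find(10) -> no change; set of 10 is {10}
Step 8: find(3) -> no change; set of 3 is {3}
Step 9: find(1) -> no change; set of 1 is {1}
Step 10: union(14, 9) -> merged; set of 14 now {2, 7, 9, 14}
Set of 14: {2, 7, 9, 14}; 7 is a member.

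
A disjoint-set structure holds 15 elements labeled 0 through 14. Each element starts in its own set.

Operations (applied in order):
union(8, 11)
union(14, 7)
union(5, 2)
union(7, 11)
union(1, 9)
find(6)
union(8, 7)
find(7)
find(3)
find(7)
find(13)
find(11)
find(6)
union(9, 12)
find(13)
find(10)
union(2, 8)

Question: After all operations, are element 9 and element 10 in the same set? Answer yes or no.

Answer: no

Derivation:
Step 1: union(8, 11) -> merged; set of 8 now {8, 11}
Step 2: union(14, 7) -> merged; set of 14 now {7, 14}
Step 3: union(5, 2) -> merged; set of 5 now {2, 5}
Step 4: union(7, 11) -> merged; set of 7 now {7, 8, 11, 14}
Step 5: union(1, 9) -> merged; set of 1 now {1, 9}
Step 6: find(6) -> no change; set of 6 is {6}
Step 7: union(8, 7) -> already same set; set of 8 now {7, 8, 11, 14}
Step 8: find(7) -> no change; set of 7 is {7, 8, 11, 14}
Step 9: find(3) -> no change; set of 3 is {3}
Step 10: find(7) -> no change; set of 7 is {7, 8, 11, 14}
Step 11: find(13) -> no change; set of 13 is {13}
Step 12: find(11) -> no change; set of 11 is {7, 8, 11, 14}
Step 13: find(6) -> no change; set of 6 is {6}
Step 14: union(9, 12) -> merged; set of 9 now {1, 9, 12}
Step 15: find(13) -> no change; set of 13 is {13}
Step 16: find(10) -> no change; set of 10 is {10}
Step 17: union(2, 8) -> merged; set of 2 now {2, 5, 7, 8, 11, 14}
Set of 9: {1, 9, 12}; 10 is not a member.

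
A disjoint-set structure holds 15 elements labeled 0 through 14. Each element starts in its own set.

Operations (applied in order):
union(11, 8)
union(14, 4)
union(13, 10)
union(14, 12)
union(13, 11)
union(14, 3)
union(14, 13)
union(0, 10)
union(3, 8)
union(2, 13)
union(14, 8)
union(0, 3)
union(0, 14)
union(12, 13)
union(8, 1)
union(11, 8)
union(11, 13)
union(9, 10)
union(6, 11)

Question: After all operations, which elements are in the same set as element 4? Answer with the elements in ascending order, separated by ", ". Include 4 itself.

Answer: 0, 1, 2, 3, 4, 6, 8, 9, 10, 11, 12, 13, 14

Derivation:
Step 1: union(11, 8) -> merged; set of 11 now {8, 11}
Step 2: union(14, 4) -> merged; set of 14 now {4, 14}
Step 3: union(13, 10) -> merged; set of 13 now {10, 13}
Step 4: union(14, 12) -> merged; set of 14 now {4, 12, 14}
Step 5: union(13, 11) -> merged; set of 13 now {8, 10, 11, 13}
Step 6: union(14, 3) -> merged; set of 14 now {3, 4, 12, 14}
Step 7: union(14, 13) -> merged; set of 14 now {3, 4, 8, 10, 11, 12, 13, 14}
Step 8: union(0, 10) -> merged; set of 0 now {0, 3, 4, 8, 10, 11, 12, 13, 14}
Step 9: union(3, 8) -> already same set; set of 3 now {0, 3, 4, 8, 10, 11, 12, 13, 14}
Step 10: union(2, 13) -> merged; set of 2 now {0, 2, 3, 4, 8, 10, 11, 12, 13, 14}
Step 11: union(14, 8) -> already same set; set of 14 now {0, 2, 3, 4, 8, 10, 11, 12, 13, 14}
Step 12: union(0, 3) -> already same set; set of 0 now {0, 2, 3, 4, 8, 10, 11, 12, 13, 14}
Step 13: union(0, 14) -> already same set; set of 0 now {0, 2, 3, 4, 8, 10, 11, 12, 13, 14}
Step 14: union(12, 13) -> already same set; set of 12 now {0, 2, 3, 4, 8, 10, 11, 12, 13, 14}
Step 15: union(8, 1) -> merged; set of 8 now {0, 1, 2, 3, 4, 8, 10, 11, 12, 13, 14}
Step 16: union(11, 8) -> already same set; set of 11 now {0, 1, 2, 3, 4, 8, 10, 11, 12, 13, 14}
Step 17: union(11, 13) -> already same set; set of 11 now {0, 1, 2, 3, 4, 8, 10, 11, 12, 13, 14}
Step 18: union(9, 10) -> merged; set of 9 now {0, 1, 2, 3, 4, 8, 9, 10, 11, 12, 13, 14}
Step 19: union(6, 11) -> merged; set of 6 now {0, 1, 2, 3, 4, 6, 8, 9, 10, 11, 12, 13, 14}
Component of 4: {0, 1, 2, 3, 4, 6, 8, 9, 10, 11, 12, 13, 14}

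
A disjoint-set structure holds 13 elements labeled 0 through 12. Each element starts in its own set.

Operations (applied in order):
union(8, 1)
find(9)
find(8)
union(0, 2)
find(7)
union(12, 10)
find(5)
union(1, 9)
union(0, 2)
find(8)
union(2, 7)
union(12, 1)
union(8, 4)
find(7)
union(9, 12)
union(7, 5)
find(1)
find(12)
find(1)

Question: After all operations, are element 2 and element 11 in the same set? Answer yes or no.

Answer: no

Derivation:
Step 1: union(8, 1) -> merged; set of 8 now {1, 8}
Step 2: find(9) -> no change; set of 9 is {9}
Step 3: find(8) -> no change; set of 8 is {1, 8}
Step 4: union(0, 2) -> merged; set of 0 now {0, 2}
Step 5: find(7) -> no change; set of 7 is {7}
Step 6: union(12, 10) -> merged; set of 12 now {10, 12}
Step 7: find(5) -> no change; set of 5 is {5}
Step 8: union(1, 9) -> merged; set of 1 now {1, 8, 9}
Step 9: union(0, 2) -> already same set; set of 0 now {0, 2}
Step 10: find(8) -> no change; set of 8 is {1, 8, 9}
Step 11: union(2, 7) -> merged; set of 2 now {0, 2, 7}
Step 12: union(12, 1) -> merged; set of 12 now {1, 8, 9, 10, 12}
Step 13: union(8, 4) -> merged; set of 8 now {1, 4, 8, 9, 10, 12}
Step 14: find(7) -> no change; set of 7 is {0, 2, 7}
Step 15: union(9, 12) -> already same set; set of 9 now {1, 4, 8, 9, 10, 12}
Step 16: union(7, 5) -> merged; set of 7 now {0, 2, 5, 7}
Step 17: find(1) -> no change; set of 1 is {1, 4, 8, 9, 10, 12}
Step 18: find(12) -> no change; set of 12 is {1, 4, 8, 9, 10, 12}
Step 19: find(1) -> no change; set of 1 is {1, 4, 8, 9, 10, 12}
Set of 2: {0, 2, 5, 7}; 11 is not a member.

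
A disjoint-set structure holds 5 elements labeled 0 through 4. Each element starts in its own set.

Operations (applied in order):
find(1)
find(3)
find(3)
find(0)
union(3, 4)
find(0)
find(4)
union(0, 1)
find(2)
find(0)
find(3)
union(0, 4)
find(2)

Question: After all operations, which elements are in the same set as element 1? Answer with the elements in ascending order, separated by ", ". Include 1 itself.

Step 1: find(1) -> no change; set of 1 is {1}
Step 2: find(3) -> no change; set of 3 is {3}
Step 3: find(3) -> no change; set of 3 is {3}
Step 4: find(0) -> no change; set of 0 is {0}
Step 5: union(3, 4) -> merged; set of 3 now {3, 4}
Step 6: find(0) -> no change; set of 0 is {0}
Step 7: find(4) -> no change; set of 4 is {3, 4}
Step 8: union(0, 1) -> merged; set of 0 now {0, 1}
Step 9: find(2) -> no change; set of 2 is {2}
Step 10: find(0) -> no change; set of 0 is {0, 1}
Step 11: find(3) -> no change; set of 3 is {3, 4}
Step 12: union(0, 4) -> merged; set of 0 now {0, 1, 3, 4}
Step 13: find(2) -> no change; set of 2 is {2}
Component of 1: {0, 1, 3, 4}

Answer: 0, 1, 3, 4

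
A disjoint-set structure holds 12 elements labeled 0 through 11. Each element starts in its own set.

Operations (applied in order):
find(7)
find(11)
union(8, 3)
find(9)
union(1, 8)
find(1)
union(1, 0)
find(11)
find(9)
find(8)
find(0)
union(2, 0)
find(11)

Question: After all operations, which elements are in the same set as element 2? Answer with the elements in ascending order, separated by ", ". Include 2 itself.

Step 1: find(7) -> no change; set of 7 is {7}
Step 2: find(11) -> no change; set of 11 is {11}
Step 3: union(8, 3) -> merged; set of 8 now {3, 8}
Step 4: find(9) -> no change; set of 9 is {9}
Step 5: union(1, 8) -> merged; set of 1 now {1, 3, 8}
Step 6: find(1) -> no change; set of 1 is {1, 3, 8}
Step 7: union(1, 0) -> merged; set of 1 now {0, 1, 3, 8}
Step 8: find(11) -> no change; set of 11 is {11}
Step 9: find(9) -> no change; set of 9 is {9}
Step 10: find(8) -> no change; set of 8 is {0, 1, 3, 8}
Step 11: find(0) -> no change; set of 0 is {0, 1, 3, 8}
Step 12: union(2, 0) -> merged; set of 2 now {0, 1, 2, 3, 8}
Step 13: find(11) -> no change; set of 11 is {11}
Component of 2: {0, 1, 2, 3, 8}

Answer: 0, 1, 2, 3, 8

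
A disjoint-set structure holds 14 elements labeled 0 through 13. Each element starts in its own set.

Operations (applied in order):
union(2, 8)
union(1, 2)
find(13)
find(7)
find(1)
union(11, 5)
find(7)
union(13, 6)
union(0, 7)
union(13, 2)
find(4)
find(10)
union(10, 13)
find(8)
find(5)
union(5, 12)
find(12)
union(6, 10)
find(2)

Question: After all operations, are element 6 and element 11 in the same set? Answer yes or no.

Step 1: union(2, 8) -> merged; set of 2 now {2, 8}
Step 2: union(1, 2) -> merged; set of 1 now {1, 2, 8}
Step 3: find(13) -> no change; set of 13 is {13}
Step 4: find(7) -> no change; set of 7 is {7}
Step 5: find(1) -> no change; set of 1 is {1, 2, 8}
Step 6: union(11, 5) -> merged; set of 11 now {5, 11}
Step 7: find(7) -> no change; set of 7 is {7}
Step 8: union(13, 6) -> merged; set of 13 now {6, 13}
Step 9: union(0, 7) -> merged; set of 0 now {0, 7}
Step 10: union(13, 2) -> merged; set of 13 now {1, 2, 6, 8, 13}
Step 11: find(4) -> no change; set of 4 is {4}
Step 12: find(10) -> no change; set of 10 is {10}
Step 13: union(10, 13) -> merged; set of 10 now {1, 2, 6, 8, 10, 13}
Step 14: find(8) -> no change; set of 8 is {1, 2, 6, 8, 10, 13}
Step 15: find(5) -> no change; set of 5 is {5, 11}
Step 16: union(5, 12) -> merged; set of 5 now {5, 11, 12}
Step 17: find(12) -> no change; set of 12 is {5, 11, 12}
Step 18: union(6, 10) -> already same set; set of 6 now {1, 2, 6, 8, 10, 13}
Step 19: find(2) -> no change; set of 2 is {1, 2, 6, 8, 10, 13}
Set of 6: {1, 2, 6, 8, 10, 13}; 11 is not a member.

Answer: no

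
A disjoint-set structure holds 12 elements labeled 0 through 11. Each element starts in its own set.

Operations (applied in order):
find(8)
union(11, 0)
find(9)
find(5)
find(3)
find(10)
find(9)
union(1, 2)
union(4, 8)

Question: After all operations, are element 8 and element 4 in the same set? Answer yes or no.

Step 1: find(8) -> no change; set of 8 is {8}
Step 2: union(11, 0) -> merged; set of 11 now {0, 11}
Step 3: find(9) -> no change; set of 9 is {9}
Step 4: find(5) -> no change; set of 5 is {5}
Step 5: find(3) -> no change; set of 3 is {3}
Step 6: find(10) -> no change; set of 10 is {10}
Step 7: find(9) -> no change; set of 9 is {9}
Step 8: union(1, 2) -> merged; set of 1 now {1, 2}
Step 9: union(4, 8) -> merged; set of 4 now {4, 8}
Set of 8: {4, 8}; 4 is a member.

Answer: yes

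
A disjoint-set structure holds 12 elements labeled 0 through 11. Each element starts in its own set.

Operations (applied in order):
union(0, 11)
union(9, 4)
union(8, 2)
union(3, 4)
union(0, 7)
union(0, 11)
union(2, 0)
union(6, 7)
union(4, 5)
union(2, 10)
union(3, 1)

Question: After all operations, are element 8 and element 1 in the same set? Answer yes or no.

Answer: no

Derivation:
Step 1: union(0, 11) -> merged; set of 0 now {0, 11}
Step 2: union(9, 4) -> merged; set of 9 now {4, 9}
Step 3: union(8, 2) -> merged; set of 8 now {2, 8}
Step 4: union(3, 4) -> merged; set of 3 now {3, 4, 9}
Step 5: union(0, 7) -> merged; set of 0 now {0, 7, 11}
Step 6: union(0, 11) -> already same set; set of 0 now {0, 7, 11}
Step 7: union(2, 0) -> merged; set of 2 now {0, 2, 7, 8, 11}
Step 8: union(6, 7) -> merged; set of 6 now {0, 2, 6, 7, 8, 11}
Step 9: union(4, 5) -> merged; set of 4 now {3, 4, 5, 9}
Step 10: union(2, 10) -> merged; set of 2 now {0, 2, 6, 7, 8, 10, 11}
Step 11: union(3, 1) -> merged; set of 3 now {1, 3, 4, 5, 9}
Set of 8: {0, 2, 6, 7, 8, 10, 11}; 1 is not a member.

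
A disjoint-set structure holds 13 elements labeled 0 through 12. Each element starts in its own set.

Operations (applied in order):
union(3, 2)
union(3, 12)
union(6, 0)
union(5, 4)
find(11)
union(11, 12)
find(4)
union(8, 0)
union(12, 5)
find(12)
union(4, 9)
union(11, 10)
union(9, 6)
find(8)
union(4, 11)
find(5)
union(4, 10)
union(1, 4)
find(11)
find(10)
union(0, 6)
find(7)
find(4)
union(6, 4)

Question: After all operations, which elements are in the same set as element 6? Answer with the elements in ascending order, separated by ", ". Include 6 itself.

Answer: 0, 1, 2, 3, 4, 5, 6, 8, 9, 10, 11, 12

Derivation:
Step 1: union(3, 2) -> merged; set of 3 now {2, 3}
Step 2: union(3, 12) -> merged; set of 3 now {2, 3, 12}
Step 3: union(6, 0) -> merged; set of 6 now {0, 6}
Step 4: union(5, 4) -> merged; set of 5 now {4, 5}
Step 5: find(11) -> no change; set of 11 is {11}
Step 6: union(11, 12) -> merged; set of 11 now {2, 3, 11, 12}
Step 7: find(4) -> no change; set of 4 is {4, 5}
Step 8: union(8, 0) -> merged; set of 8 now {0, 6, 8}
Step 9: union(12, 5) -> merged; set of 12 now {2, 3, 4, 5, 11, 12}
Step 10: find(12) -> no change; set of 12 is {2, 3, 4, 5, 11, 12}
Step 11: union(4, 9) -> merged; set of 4 now {2, 3, 4, 5, 9, 11, 12}
Step 12: union(11, 10) -> merged; set of 11 now {2, 3, 4, 5, 9, 10, 11, 12}
Step 13: union(9, 6) -> merged; set of 9 now {0, 2, 3, 4, 5, 6, 8, 9, 10, 11, 12}
Step 14: find(8) -> no change; set of 8 is {0, 2, 3, 4, 5, 6, 8, 9, 10, 11, 12}
Step 15: union(4, 11) -> already same set; set of 4 now {0, 2, 3, 4, 5, 6, 8, 9, 10, 11, 12}
Step 16: find(5) -> no change; set of 5 is {0, 2, 3, 4, 5, 6, 8, 9, 10, 11, 12}
Step 17: union(4, 10) -> already same set; set of 4 now {0, 2, 3, 4, 5, 6, 8, 9, 10, 11, 12}
Step 18: union(1, 4) -> merged; set of 1 now {0, 1, 2, 3, 4, 5, 6, 8, 9, 10, 11, 12}
Step 19: find(11) -> no change; set of 11 is {0, 1, 2, 3, 4, 5, 6, 8, 9, 10, 11, 12}
Step 20: find(10) -> no change; set of 10 is {0, 1, 2, 3, 4, 5, 6, 8, 9, 10, 11, 12}
Step 21: union(0, 6) -> already same set; set of 0 now {0, 1, 2, 3, 4, 5, 6, 8, 9, 10, 11, 12}
Step 22: find(7) -> no change; set of 7 is {7}
Step 23: find(4) -> no change; set of 4 is {0, 1, 2, 3, 4, 5, 6, 8, 9, 10, 11, 12}
Step 24: union(6, 4) -> already same set; set of 6 now {0, 1, 2, 3, 4, 5, 6, 8, 9, 10, 11, 12}
Component of 6: {0, 1, 2, 3, 4, 5, 6, 8, 9, 10, 11, 12}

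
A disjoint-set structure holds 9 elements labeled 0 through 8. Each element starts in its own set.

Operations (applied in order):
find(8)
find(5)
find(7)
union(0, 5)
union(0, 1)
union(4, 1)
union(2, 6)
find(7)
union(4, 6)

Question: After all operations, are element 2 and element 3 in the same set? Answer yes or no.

Step 1: find(8) -> no change; set of 8 is {8}
Step 2: find(5) -> no change; set of 5 is {5}
Step 3: find(7) -> no change; set of 7 is {7}
Step 4: union(0, 5) -> merged; set of 0 now {0, 5}
Step 5: union(0, 1) -> merged; set of 0 now {0, 1, 5}
Step 6: union(4, 1) -> merged; set of 4 now {0, 1, 4, 5}
Step 7: union(2, 6) -> merged; set of 2 now {2, 6}
Step 8: find(7) -> no change; set of 7 is {7}
Step 9: union(4, 6) -> merged; set of 4 now {0, 1, 2, 4, 5, 6}
Set of 2: {0, 1, 2, 4, 5, 6}; 3 is not a member.

Answer: no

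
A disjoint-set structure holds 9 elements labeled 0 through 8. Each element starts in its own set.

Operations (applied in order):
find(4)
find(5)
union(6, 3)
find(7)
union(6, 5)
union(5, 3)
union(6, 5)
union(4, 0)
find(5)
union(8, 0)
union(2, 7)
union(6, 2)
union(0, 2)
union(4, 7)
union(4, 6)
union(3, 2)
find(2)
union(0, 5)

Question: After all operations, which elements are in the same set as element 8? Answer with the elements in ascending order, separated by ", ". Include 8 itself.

Step 1: find(4) -> no change; set of 4 is {4}
Step 2: find(5) -> no change; set of 5 is {5}
Step 3: union(6, 3) -> merged; set of 6 now {3, 6}
Step 4: find(7) -> no change; set of 7 is {7}
Step 5: union(6, 5) -> merged; set of 6 now {3, 5, 6}
Step 6: union(5, 3) -> already same set; set of 5 now {3, 5, 6}
Step 7: union(6, 5) -> already same set; set of 6 now {3, 5, 6}
Step 8: union(4, 0) -> merged; set of 4 now {0, 4}
Step 9: find(5) -> no change; set of 5 is {3, 5, 6}
Step 10: union(8, 0) -> merged; set of 8 now {0, 4, 8}
Step 11: union(2, 7) -> merged; set of 2 now {2, 7}
Step 12: union(6, 2) -> merged; set of 6 now {2, 3, 5, 6, 7}
Step 13: union(0, 2) -> merged; set of 0 now {0, 2, 3, 4, 5, 6, 7, 8}
Step 14: union(4, 7) -> already same set; set of 4 now {0, 2, 3, 4, 5, 6, 7, 8}
Step 15: union(4, 6) -> already same set; set of 4 now {0, 2, 3, 4, 5, 6, 7, 8}
Step 16: union(3, 2) -> already same set; set of 3 now {0, 2, 3, 4, 5, 6, 7, 8}
Step 17: find(2) -> no change; set of 2 is {0, 2, 3, 4, 5, 6, 7, 8}
Step 18: union(0, 5) -> already same set; set of 0 now {0, 2, 3, 4, 5, 6, 7, 8}
Component of 8: {0, 2, 3, 4, 5, 6, 7, 8}

Answer: 0, 2, 3, 4, 5, 6, 7, 8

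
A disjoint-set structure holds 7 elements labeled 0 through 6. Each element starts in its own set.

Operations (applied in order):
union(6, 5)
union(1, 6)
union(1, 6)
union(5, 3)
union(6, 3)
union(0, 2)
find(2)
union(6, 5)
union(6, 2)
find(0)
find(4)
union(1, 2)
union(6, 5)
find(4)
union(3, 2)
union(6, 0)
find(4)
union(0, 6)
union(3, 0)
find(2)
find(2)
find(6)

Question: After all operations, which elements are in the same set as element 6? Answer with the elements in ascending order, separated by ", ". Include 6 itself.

Step 1: union(6, 5) -> merged; set of 6 now {5, 6}
Step 2: union(1, 6) -> merged; set of 1 now {1, 5, 6}
Step 3: union(1, 6) -> already same set; set of 1 now {1, 5, 6}
Step 4: union(5, 3) -> merged; set of 5 now {1, 3, 5, 6}
Step 5: union(6, 3) -> already same set; set of 6 now {1, 3, 5, 6}
Step 6: union(0, 2) -> merged; set of 0 now {0, 2}
Step 7: find(2) -> no change; set of 2 is {0, 2}
Step 8: union(6, 5) -> already same set; set of 6 now {1, 3, 5, 6}
Step 9: union(6, 2) -> merged; set of 6 now {0, 1, 2, 3, 5, 6}
Step 10: find(0) -> no change; set of 0 is {0, 1, 2, 3, 5, 6}
Step 11: find(4) -> no change; set of 4 is {4}
Step 12: union(1, 2) -> already same set; set of 1 now {0, 1, 2, 3, 5, 6}
Step 13: union(6, 5) -> already same set; set of 6 now {0, 1, 2, 3, 5, 6}
Step 14: find(4) -> no change; set of 4 is {4}
Step 15: union(3, 2) -> already same set; set of 3 now {0, 1, 2, 3, 5, 6}
Step 16: union(6, 0) -> already same set; set of 6 now {0, 1, 2, 3, 5, 6}
Step 17: find(4) -> no change; set of 4 is {4}
Step 18: union(0, 6) -> already same set; set of 0 now {0, 1, 2, 3, 5, 6}
Step 19: union(3, 0) -> already same set; set of 3 now {0, 1, 2, 3, 5, 6}
Step 20: find(2) -> no change; set of 2 is {0, 1, 2, 3, 5, 6}
Step 21: find(2) -> no change; set of 2 is {0, 1, 2, 3, 5, 6}
Step 22: find(6) -> no change; set of 6 is {0, 1, 2, 3, 5, 6}
Component of 6: {0, 1, 2, 3, 5, 6}

Answer: 0, 1, 2, 3, 5, 6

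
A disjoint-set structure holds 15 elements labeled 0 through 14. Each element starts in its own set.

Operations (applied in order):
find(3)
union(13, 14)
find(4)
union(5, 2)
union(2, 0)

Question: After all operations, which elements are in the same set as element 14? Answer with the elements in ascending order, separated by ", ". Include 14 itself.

Step 1: find(3) -> no change; set of 3 is {3}
Step 2: union(13, 14) -> merged; set of 13 now {13, 14}
Step 3: find(4) -> no change; set of 4 is {4}
Step 4: union(5, 2) -> merged; set of 5 now {2, 5}
Step 5: union(2, 0) -> merged; set of 2 now {0, 2, 5}
Component of 14: {13, 14}

Answer: 13, 14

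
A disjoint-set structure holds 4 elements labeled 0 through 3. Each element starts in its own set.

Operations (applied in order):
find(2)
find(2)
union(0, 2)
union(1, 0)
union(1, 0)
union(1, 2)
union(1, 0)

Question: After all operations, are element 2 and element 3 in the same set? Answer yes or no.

Answer: no

Derivation:
Step 1: find(2) -> no change; set of 2 is {2}
Step 2: find(2) -> no change; set of 2 is {2}
Step 3: union(0, 2) -> merged; set of 0 now {0, 2}
Step 4: union(1, 0) -> merged; set of 1 now {0, 1, 2}
Step 5: union(1, 0) -> already same set; set of 1 now {0, 1, 2}
Step 6: union(1, 2) -> already same set; set of 1 now {0, 1, 2}
Step 7: union(1, 0) -> already same set; set of 1 now {0, 1, 2}
Set of 2: {0, 1, 2}; 3 is not a member.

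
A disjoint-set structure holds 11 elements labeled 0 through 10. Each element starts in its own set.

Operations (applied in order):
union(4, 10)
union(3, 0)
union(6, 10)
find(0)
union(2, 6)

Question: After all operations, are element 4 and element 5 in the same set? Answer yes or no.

Answer: no

Derivation:
Step 1: union(4, 10) -> merged; set of 4 now {4, 10}
Step 2: union(3, 0) -> merged; set of 3 now {0, 3}
Step 3: union(6, 10) -> merged; set of 6 now {4, 6, 10}
Step 4: find(0) -> no change; set of 0 is {0, 3}
Step 5: union(2, 6) -> merged; set of 2 now {2, 4, 6, 10}
Set of 4: {2, 4, 6, 10}; 5 is not a member.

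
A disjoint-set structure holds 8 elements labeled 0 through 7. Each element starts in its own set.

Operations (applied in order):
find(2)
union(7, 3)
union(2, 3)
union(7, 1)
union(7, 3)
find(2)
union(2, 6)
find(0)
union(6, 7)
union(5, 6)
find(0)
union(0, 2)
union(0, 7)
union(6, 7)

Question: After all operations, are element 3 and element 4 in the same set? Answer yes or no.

Step 1: find(2) -> no change; set of 2 is {2}
Step 2: union(7, 3) -> merged; set of 7 now {3, 7}
Step 3: union(2, 3) -> merged; set of 2 now {2, 3, 7}
Step 4: union(7, 1) -> merged; set of 7 now {1, 2, 3, 7}
Step 5: union(7, 3) -> already same set; set of 7 now {1, 2, 3, 7}
Step 6: find(2) -> no change; set of 2 is {1, 2, 3, 7}
Step 7: union(2, 6) -> merged; set of 2 now {1, 2, 3, 6, 7}
Step 8: find(0) -> no change; set of 0 is {0}
Step 9: union(6, 7) -> already same set; set of 6 now {1, 2, 3, 6, 7}
Step 10: union(5, 6) -> merged; set of 5 now {1, 2, 3, 5, 6, 7}
Step 11: find(0) -> no change; set of 0 is {0}
Step 12: union(0, 2) -> merged; set of 0 now {0, 1, 2, 3, 5, 6, 7}
Step 13: union(0, 7) -> already same set; set of 0 now {0, 1, 2, 3, 5, 6, 7}
Step 14: union(6, 7) -> already same set; set of 6 now {0, 1, 2, 3, 5, 6, 7}
Set of 3: {0, 1, 2, 3, 5, 6, 7}; 4 is not a member.

Answer: no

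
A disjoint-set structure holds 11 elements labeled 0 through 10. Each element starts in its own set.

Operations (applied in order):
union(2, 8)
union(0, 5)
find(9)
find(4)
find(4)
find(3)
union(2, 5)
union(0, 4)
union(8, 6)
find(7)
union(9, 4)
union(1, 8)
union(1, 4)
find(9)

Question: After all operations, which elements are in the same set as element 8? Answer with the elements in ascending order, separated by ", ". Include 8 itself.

Step 1: union(2, 8) -> merged; set of 2 now {2, 8}
Step 2: union(0, 5) -> merged; set of 0 now {0, 5}
Step 3: find(9) -> no change; set of 9 is {9}
Step 4: find(4) -> no change; set of 4 is {4}
Step 5: find(4) -> no change; set of 4 is {4}
Step 6: find(3) -> no change; set of 3 is {3}
Step 7: union(2, 5) -> merged; set of 2 now {0, 2, 5, 8}
Step 8: union(0, 4) -> merged; set of 0 now {0, 2, 4, 5, 8}
Step 9: union(8, 6) -> merged; set of 8 now {0, 2, 4, 5, 6, 8}
Step 10: find(7) -> no change; set of 7 is {7}
Step 11: union(9, 4) -> merged; set of 9 now {0, 2, 4, 5, 6, 8, 9}
Step 12: union(1, 8) -> merged; set of 1 now {0, 1, 2, 4, 5, 6, 8, 9}
Step 13: union(1, 4) -> already same set; set of 1 now {0, 1, 2, 4, 5, 6, 8, 9}
Step 14: find(9) -> no change; set of 9 is {0, 1, 2, 4, 5, 6, 8, 9}
Component of 8: {0, 1, 2, 4, 5, 6, 8, 9}

Answer: 0, 1, 2, 4, 5, 6, 8, 9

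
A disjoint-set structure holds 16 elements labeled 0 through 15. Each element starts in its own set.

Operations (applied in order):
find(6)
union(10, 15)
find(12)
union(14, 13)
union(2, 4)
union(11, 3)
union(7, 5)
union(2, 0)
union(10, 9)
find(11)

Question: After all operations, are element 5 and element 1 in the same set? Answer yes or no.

Step 1: find(6) -> no change; set of 6 is {6}
Step 2: union(10, 15) -> merged; set of 10 now {10, 15}
Step 3: find(12) -> no change; set of 12 is {12}
Step 4: union(14, 13) -> merged; set of 14 now {13, 14}
Step 5: union(2, 4) -> merged; set of 2 now {2, 4}
Step 6: union(11, 3) -> merged; set of 11 now {3, 11}
Step 7: union(7, 5) -> merged; set of 7 now {5, 7}
Step 8: union(2, 0) -> merged; set of 2 now {0, 2, 4}
Step 9: union(10, 9) -> merged; set of 10 now {9, 10, 15}
Step 10: find(11) -> no change; set of 11 is {3, 11}
Set of 5: {5, 7}; 1 is not a member.

Answer: no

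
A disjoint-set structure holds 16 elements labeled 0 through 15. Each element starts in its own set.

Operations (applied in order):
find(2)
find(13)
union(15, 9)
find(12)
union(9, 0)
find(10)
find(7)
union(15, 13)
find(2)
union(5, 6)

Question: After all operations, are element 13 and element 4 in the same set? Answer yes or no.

Step 1: find(2) -> no change; set of 2 is {2}
Step 2: find(13) -> no change; set of 13 is {13}
Step 3: union(15, 9) -> merged; set of 15 now {9, 15}
Step 4: find(12) -> no change; set of 12 is {12}
Step 5: union(9, 0) -> merged; set of 9 now {0, 9, 15}
Step 6: find(10) -> no change; set of 10 is {10}
Step 7: find(7) -> no change; set of 7 is {7}
Step 8: union(15, 13) -> merged; set of 15 now {0, 9, 13, 15}
Step 9: find(2) -> no change; set of 2 is {2}
Step 10: union(5, 6) -> merged; set of 5 now {5, 6}
Set of 13: {0, 9, 13, 15}; 4 is not a member.

Answer: no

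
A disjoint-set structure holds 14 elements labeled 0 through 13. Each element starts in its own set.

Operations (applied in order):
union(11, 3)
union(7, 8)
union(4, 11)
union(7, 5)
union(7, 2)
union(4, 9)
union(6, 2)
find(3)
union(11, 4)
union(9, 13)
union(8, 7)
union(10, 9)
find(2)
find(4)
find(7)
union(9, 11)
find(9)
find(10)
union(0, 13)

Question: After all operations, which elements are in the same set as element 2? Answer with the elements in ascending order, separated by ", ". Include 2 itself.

Step 1: union(11, 3) -> merged; set of 11 now {3, 11}
Step 2: union(7, 8) -> merged; set of 7 now {7, 8}
Step 3: union(4, 11) -> merged; set of 4 now {3, 4, 11}
Step 4: union(7, 5) -> merged; set of 7 now {5, 7, 8}
Step 5: union(7, 2) -> merged; set of 7 now {2, 5, 7, 8}
Step 6: union(4, 9) -> merged; set of 4 now {3, 4, 9, 11}
Step 7: union(6, 2) -> merged; set of 6 now {2, 5, 6, 7, 8}
Step 8: find(3) -> no change; set of 3 is {3, 4, 9, 11}
Step 9: union(11, 4) -> already same set; set of 11 now {3, 4, 9, 11}
Step 10: union(9, 13) -> merged; set of 9 now {3, 4, 9, 11, 13}
Step 11: union(8, 7) -> already same set; set of 8 now {2, 5, 6, 7, 8}
Step 12: union(10, 9) -> merged; set of 10 now {3, 4, 9, 10, 11, 13}
Step 13: find(2) -> no change; set of 2 is {2, 5, 6, 7, 8}
Step 14: find(4) -> no change; set of 4 is {3, 4, 9, 10, 11, 13}
Step 15: find(7) -> no change; set of 7 is {2, 5, 6, 7, 8}
Step 16: union(9, 11) -> already same set; set of 9 now {3, 4, 9, 10, 11, 13}
Step 17: find(9) -> no change; set of 9 is {3, 4, 9, 10, 11, 13}
Step 18: find(10) -> no change; set of 10 is {3, 4, 9, 10, 11, 13}
Step 19: union(0, 13) -> merged; set of 0 now {0, 3, 4, 9, 10, 11, 13}
Component of 2: {2, 5, 6, 7, 8}

Answer: 2, 5, 6, 7, 8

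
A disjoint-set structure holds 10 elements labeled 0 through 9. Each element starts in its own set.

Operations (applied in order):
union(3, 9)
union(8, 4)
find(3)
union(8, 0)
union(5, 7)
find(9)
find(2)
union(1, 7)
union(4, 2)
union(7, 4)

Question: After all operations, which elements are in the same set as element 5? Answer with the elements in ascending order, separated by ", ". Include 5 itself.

Answer: 0, 1, 2, 4, 5, 7, 8

Derivation:
Step 1: union(3, 9) -> merged; set of 3 now {3, 9}
Step 2: union(8, 4) -> merged; set of 8 now {4, 8}
Step 3: find(3) -> no change; set of 3 is {3, 9}
Step 4: union(8, 0) -> merged; set of 8 now {0, 4, 8}
Step 5: union(5, 7) -> merged; set of 5 now {5, 7}
Step 6: find(9) -> no change; set of 9 is {3, 9}
Step 7: find(2) -> no change; set of 2 is {2}
Step 8: union(1, 7) -> merged; set of 1 now {1, 5, 7}
Step 9: union(4, 2) -> merged; set of 4 now {0, 2, 4, 8}
Step 10: union(7, 4) -> merged; set of 7 now {0, 1, 2, 4, 5, 7, 8}
Component of 5: {0, 1, 2, 4, 5, 7, 8}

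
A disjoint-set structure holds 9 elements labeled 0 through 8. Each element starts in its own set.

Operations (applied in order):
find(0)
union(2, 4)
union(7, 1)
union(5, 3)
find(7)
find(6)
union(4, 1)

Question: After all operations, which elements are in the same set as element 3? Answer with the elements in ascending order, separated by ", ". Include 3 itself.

Answer: 3, 5

Derivation:
Step 1: find(0) -> no change; set of 0 is {0}
Step 2: union(2, 4) -> merged; set of 2 now {2, 4}
Step 3: union(7, 1) -> merged; set of 7 now {1, 7}
Step 4: union(5, 3) -> merged; set of 5 now {3, 5}
Step 5: find(7) -> no change; set of 7 is {1, 7}
Step 6: find(6) -> no change; set of 6 is {6}
Step 7: union(4, 1) -> merged; set of 4 now {1, 2, 4, 7}
Component of 3: {3, 5}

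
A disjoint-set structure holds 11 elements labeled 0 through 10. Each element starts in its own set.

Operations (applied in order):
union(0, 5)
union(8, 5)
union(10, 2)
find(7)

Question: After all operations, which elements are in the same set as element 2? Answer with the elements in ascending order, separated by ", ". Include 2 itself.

Answer: 2, 10

Derivation:
Step 1: union(0, 5) -> merged; set of 0 now {0, 5}
Step 2: union(8, 5) -> merged; set of 8 now {0, 5, 8}
Step 3: union(10, 2) -> merged; set of 10 now {2, 10}
Step 4: find(7) -> no change; set of 7 is {7}
Component of 2: {2, 10}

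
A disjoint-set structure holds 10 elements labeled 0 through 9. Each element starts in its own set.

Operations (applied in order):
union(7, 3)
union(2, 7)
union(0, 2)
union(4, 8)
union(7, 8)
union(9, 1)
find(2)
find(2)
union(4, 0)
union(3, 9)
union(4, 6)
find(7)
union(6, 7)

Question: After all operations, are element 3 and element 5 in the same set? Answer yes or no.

Step 1: union(7, 3) -> merged; set of 7 now {3, 7}
Step 2: union(2, 7) -> merged; set of 2 now {2, 3, 7}
Step 3: union(0, 2) -> merged; set of 0 now {0, 2, 3, 7}
Step 4: union(4, 8) -> merged; set of 4 now {4, 8}
Step 5: union(7, 8) -> merged; set of 7 now {0, 2, 3, 4, 7, 8}
Step 6: union(9, 1) -> merged; set of 9 now {1, 9}
Step 7: find(2) -> no change; set of 2 is {0, 2, 3, 4, 7, 8}
Step 8: find(2) -> no change; set of 2 is {0, 2, 3, 4, 7, 8}
Step 9: union(4, 0) -> already same set; set of 4 now {0, 2, 3, 4, 7, 8}
Step 10: union(3, 9) -> merged; set of 3 now {0, 1, 2, 3, 4, 7, 8, 9}
Step 11: union(4, 6) -> merged; set of 4 now {0, 1, 2, 3, 4, 6, 7, 8, 9}
Step 12: find(7) -> no change; set of 7 is {0, 1, 2, 3, 4, 6, 7, 8, 9}
Step 13: union(6, 7) -> already same set; set of 6 now {0, 1, 2, 3, 4, 6, 7, 8, 9}
Set of 3: {0, 1, 2, 3, 4, 6, 7, 8, 9}; 5 is not a member.

Answer: no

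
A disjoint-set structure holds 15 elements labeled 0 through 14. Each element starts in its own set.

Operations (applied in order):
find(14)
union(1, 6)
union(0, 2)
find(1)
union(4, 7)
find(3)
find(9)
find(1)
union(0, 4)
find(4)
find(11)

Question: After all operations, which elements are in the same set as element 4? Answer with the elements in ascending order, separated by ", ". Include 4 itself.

Step 1: find(14) -> no change; set of 14 is {14}
Step 2: union(1, 6) -> merged; set of 1 now {1, 6}
Step 3: union(0, 2) -> merged; set of 0 now {0, 2}
Step 4: find(1) -> no change; set of 1 is {1, 6}
Step 5: union(4, 7) -> merged; set of 4 now {4, 7}
Step 6: find(3) -> no change; set of 3 is {3}
Step 7: find(9) -> no change; set of 9 is {9}
Step 8: find(1) -> no change; set of 1 is {1, 6}
Step 9: union(0, 4) -> merged; set of 0 now {0, 2, 4, 7}
Step 10: find(4) -> no change; set of 4 is {0, 2, 4, 7}
Step 11: find(11) -> no change; set of 11 is {11}
Component of 4: {0, 2, 4, 7}

Answer: 0, 2, 4, 7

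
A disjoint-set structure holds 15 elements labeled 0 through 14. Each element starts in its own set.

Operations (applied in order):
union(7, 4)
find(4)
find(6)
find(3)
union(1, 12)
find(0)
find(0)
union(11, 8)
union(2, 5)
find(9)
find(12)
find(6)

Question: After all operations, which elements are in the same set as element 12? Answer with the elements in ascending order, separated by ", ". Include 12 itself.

Answer: 1, 12

Derivation:
Step 1: union(7, 4) -> merged; set of 7 now {4, 7}
Step 2: find(4) -> no change; set of 4 is {4, 7}
Step 3: find(6) -> no change; set of 6 is {6}
Step 4: find(3) -> no change; set of 3 is {3}
Step 5: union(1, 12) -> merged; set of 1 now {1, 12}
Step 6: find(0) -> no change; set of 0 is {0}
Step 7: find(0) -> no change; set of 0 is {0}
Step 8: union(11, 8) -> merged; set of 11 now {8, 11}
Step 9: union(2, 5) -> merged; set of 2 now {2, 5}
Step 10: find(9) -> no change; set of 9 is {9}
Step 11: find(12) -> no change; set of 12 is {1, 12}
Step 12: find(6) -> no change; set of 6 is {6}
Component of 12: {1, 12}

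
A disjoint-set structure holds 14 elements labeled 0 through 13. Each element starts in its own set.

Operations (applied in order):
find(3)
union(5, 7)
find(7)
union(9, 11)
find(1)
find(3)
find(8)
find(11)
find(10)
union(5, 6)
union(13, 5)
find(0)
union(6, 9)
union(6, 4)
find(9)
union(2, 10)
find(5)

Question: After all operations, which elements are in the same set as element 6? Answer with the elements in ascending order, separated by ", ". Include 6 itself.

Answer: 4, 5, 6, 7, 9, 11, 13

Derivation:
Step 1: find(3) -> no change; set of 3 is {3}
Step 2: union(5, 7) -> merged; set of 5 now {5, 7}
Step 3: find(7) -> no change; set of 7 is {5, 7}
Step 4: union(9, 11) -> merged; set of 9 now {9, 11}
Step 5: find(1) -> no change; set of 1 is {1}
Step 6: find(3) -> no change; set of 3 is {3}
Step 7: find(8) -> no change; set of 8 is {8}
Step 8: find(11) -> no change; set of 11 is {9, 11}
Step 9: find(10) -> no change; set of 10 is {10}
Step 10: union(5, 6) -> merged; set of 5 now {5, 6, 7}
Step 11: union(13, 5) -> merged; set of 13 now {5, 6, 7, 13}
Step 12: find(0) -> no change; set of 0 is {0}
Step 13: union(6, 9) -> merged; set of 6 now {5, 6, 7, 9, 11, 13}
Step 14: union(6, 4) -> merged; set of 6 now {4, 5, 6, 7, 9, 11, 13}
Step 15: find(9) -> no change; set of 9 is {4, 5, 6, 7, 9, 11, 13}
Step 16: union(2, 10) -> merged; set of 2 now {2, 10}
Step 17: find(5) -> no change; set of 5 is {4, 5, 6, 7, 9, 11, 13}
Component of 6: {4, 5, 6, 7, 9, 11, 13}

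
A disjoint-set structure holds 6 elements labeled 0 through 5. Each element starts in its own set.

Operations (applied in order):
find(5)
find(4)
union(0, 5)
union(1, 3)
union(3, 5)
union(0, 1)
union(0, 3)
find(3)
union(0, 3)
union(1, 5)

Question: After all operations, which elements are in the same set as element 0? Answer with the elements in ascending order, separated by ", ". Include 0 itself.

Step 1: find(5) -> no change; set of 5 is {5}
Step 2: find(4) -> no change; set of 4 is {4}
Step 3: union(0, 5) -> merged; set of 0 now {0, 5}
Step 4: union(1, 3) -> merged; set of 1 now {1, 3}
Step 5: union(3, 5) -> merged; set of 3 now {0, 1, 3, 5}
Step 6: union(0, 1) -> already same set; set of 0 now {0, 1, 3, 5}
Step 7: union(0, 3) -> already same set; set of 0 now {0, 1, 3, 5}
Step 8: find(3) -> no change; set of 3 is {0, 1, 3, 5}
Step 9: union(0, 3) -> already same set; set of 0 now {0, 1, 3, 5}
Step 10: union(1, 5) -> already same set; set of 1 now {0, 1, 3, 5}
Component of 0: {0, 1, 3, 5}

Answer: 0, 1, 3, 5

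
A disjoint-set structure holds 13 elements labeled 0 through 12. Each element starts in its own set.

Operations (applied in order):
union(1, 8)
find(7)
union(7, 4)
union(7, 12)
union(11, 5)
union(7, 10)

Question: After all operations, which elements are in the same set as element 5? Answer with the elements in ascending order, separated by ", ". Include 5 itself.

Answer: 5, 11

Derivation:
Step 1: union(1, 8) -> merged; set of 1 now {1, 8}
Step 2: find(7) -> no change; set of 7 is {7}
Step 3: union(7, 4) -> merged; set of 7 now {4, 7}
Step 4: union(7, 12) -> merged; set of 7 now {4, 7, 12}
Step 5: union(11, 5) -> merged; set of 11 now {5, 11}
Step 6: union(7, 10) -> merged; set of 7 now {4, 7, 10, 12}
Component of 5: {5, 11}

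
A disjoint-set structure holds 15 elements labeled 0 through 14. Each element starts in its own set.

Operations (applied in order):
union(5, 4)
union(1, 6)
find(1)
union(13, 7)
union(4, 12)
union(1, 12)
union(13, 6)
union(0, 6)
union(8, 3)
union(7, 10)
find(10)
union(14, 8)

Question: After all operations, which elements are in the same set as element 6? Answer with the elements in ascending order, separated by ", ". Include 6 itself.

Answer: 0, 1, 4, 5, 6, 7, 10, 12, 13

Derivation:
Step 1: union(5, 4) -> merged; set of 5 now {4, 5}
Step 2: union(1, 6) -> merged; set of 1 now {1, 6}
Step 3: find(1) -> no change; set of 1 is {1, 6}
Step 4: union(13, 7) -> merged; set of 13 now {7, 13}
Step 5: union(4, 12) -> merged; set of 4 now {4, 5, 12}
Step 6: union(1, 12) -> merged; set of 1 now {1, 4, 5, 6, 12}
Step 7: union(13, 6) -> merged; set of 13 now {1, 4, 5, 6, 7, 12, 13}
Step 8: union(0, 6) -> merged; set of 0 now {0, 1, 4, 5, 6, 7, 12, 13}
Step 9: union(8, 3) -> merged; set of 8 now {3, 8}
Step 10: union(7, 10) -> merged; set of 7 now {0, 1, 4, 5, 6, 7, 10, 12, 13}
Step 11: find(10) -> no change; set of 10 is {0, 1, 4, 5, 6, 7, 10, 12, 13}
Step 12: union(14, 8) -> merged; set of 14 now {3, 8, 14}
Component of 6: {0, 1, 4, 5, 6, 7, 10, 12, 13}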